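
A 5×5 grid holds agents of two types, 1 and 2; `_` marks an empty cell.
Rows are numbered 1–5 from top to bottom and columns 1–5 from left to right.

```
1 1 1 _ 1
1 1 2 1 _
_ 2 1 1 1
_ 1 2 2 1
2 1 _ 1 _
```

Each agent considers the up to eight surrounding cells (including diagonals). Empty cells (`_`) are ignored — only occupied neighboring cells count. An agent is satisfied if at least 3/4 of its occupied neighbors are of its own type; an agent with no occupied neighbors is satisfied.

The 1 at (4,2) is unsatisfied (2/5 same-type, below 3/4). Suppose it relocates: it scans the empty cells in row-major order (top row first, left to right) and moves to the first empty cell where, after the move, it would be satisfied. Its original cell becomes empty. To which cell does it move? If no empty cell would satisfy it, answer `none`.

(1,4)

Vacating (4,2). Empty cells in order:
  (1,4): 3/4 same-type → satisfied — stop here.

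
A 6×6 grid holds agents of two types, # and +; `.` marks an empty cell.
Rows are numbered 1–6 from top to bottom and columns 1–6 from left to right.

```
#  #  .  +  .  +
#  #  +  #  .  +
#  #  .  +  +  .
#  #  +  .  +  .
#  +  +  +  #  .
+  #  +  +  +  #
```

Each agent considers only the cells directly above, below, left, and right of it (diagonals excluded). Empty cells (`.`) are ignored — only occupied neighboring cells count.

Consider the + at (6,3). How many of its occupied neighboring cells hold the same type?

2

Occupied neighbors of (6,3): (5,3)=+, (6,2)=#, (6,4)=+.
Same type (+): 2 of 3.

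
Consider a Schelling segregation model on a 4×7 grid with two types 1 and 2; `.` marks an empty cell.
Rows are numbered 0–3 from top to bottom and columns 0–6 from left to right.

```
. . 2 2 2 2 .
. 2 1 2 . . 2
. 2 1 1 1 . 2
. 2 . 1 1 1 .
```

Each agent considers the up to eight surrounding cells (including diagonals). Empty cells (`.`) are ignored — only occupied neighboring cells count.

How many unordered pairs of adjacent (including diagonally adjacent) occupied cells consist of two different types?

Scan each occupied cell's neighbors to the right and below (and the two forward diagonals) so each pair is counted once.
Row 0: 2(0,2)–2(0,3)= 2(0,2)–1(1,2)≠ 2(0,2)–2(1,3)= 2(0,2)–2(1,1)= 2(0,3)–2(0,4)= 2(0,3)–2(1,3)= 2(0,3)–1(1,2)≠ 2(0,4)–2(0,5)= 2(0,4)–2(1,3)= 2(0,5)–2(1,6)=  → 2/10 unlike.
Row 1: 2(1,1)–1(1,2)≠ 2(1,1)–2(2,1)= 2(1,1)–1(2,2)≠ 1(1,2)–2(1,3)≠ 1(1,2)–1(2,2)= 1(1,2)–1(2,3)= 1(1,2)–2(2,1)≠ 2(1,3)–1(2,3)≠ 2(1,3)–1(2,4)≠ 2(1,3)–1(2,2)≠ 2(1,6)–2(2,6)=  → 7/11 unlike.
Row 2: 2(2,1)–1(2,2)≠ 2(2,1)–2(3,1)= 1(2,2)–1(2,3)= 1(2,2)–1(3,3)= 1(2,2)–2(3,1)≠ 1(2,3)–1(2,4)= 1(2,3)–1(3,3)= 1(2,3)–1(3,4)= 1(2,4)–1(3,4)= 1(2,4)–1(3,5)= 1(2,4)–1(3,3)= 2(2,6)–1(3,5)≠  → 3/12 unlike.
Row 3: 1(3,3)–1(3,4)= 1(3,4)–1(3,5)=  → 0/2 unlike.
Total adjacent occupied pairs: 35; unlike-type pairs: 12.

12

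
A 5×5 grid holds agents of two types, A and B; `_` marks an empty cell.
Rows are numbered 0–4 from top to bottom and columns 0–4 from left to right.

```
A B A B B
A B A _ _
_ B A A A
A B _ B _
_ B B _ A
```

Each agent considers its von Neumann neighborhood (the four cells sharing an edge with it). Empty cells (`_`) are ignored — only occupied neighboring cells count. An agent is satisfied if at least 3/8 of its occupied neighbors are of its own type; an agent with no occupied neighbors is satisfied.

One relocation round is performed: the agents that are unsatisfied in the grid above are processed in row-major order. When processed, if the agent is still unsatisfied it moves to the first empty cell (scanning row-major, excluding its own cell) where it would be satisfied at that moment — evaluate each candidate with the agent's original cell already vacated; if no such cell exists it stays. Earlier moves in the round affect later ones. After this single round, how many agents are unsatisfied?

1

Initially unsatisfied (in order): (0,1), (0,2), (3,0), (3,3).
  (0,1) → (1,4).
  (0,2): now satisfied by earlier moves; stays.
  (3,0) → (0,1).
  (3,3) → (1,3).
Resulting grid:
A A A B B
A B A B B
_ B A A A
_ B _ _ _
_ B B _ A
Unsatisfied now: (1,1).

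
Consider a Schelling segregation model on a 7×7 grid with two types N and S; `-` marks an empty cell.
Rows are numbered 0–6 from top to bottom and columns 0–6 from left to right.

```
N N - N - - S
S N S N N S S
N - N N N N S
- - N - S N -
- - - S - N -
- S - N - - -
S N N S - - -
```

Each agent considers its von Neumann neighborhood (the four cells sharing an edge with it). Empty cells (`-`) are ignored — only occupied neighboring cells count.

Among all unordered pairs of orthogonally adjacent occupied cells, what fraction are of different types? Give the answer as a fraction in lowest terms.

1/2

Scan each occupied cell's neighbors to the right and below so each pair is counted once.
From row 0: 1 unlike of 5 pairs (running 1/5).
From row 1: 7 unlike of 12 pairs (running 8/17).
From row 2: 2 unlike of 7 pairs (running 10/24).
From row 3: 1 unlike of 2 pairs (running 11/26).
From row 4: 1 unlike of 1 pairs (running 12/27).
From row 5: 2 unlike of 2 pairs (running 14/29).
From row 6: 2 unlike of 3 pairs (running 16/32).
Total adjacent occupied pairs: 32; unlike-type pairs: 16.
16/32 reduces to 1/2.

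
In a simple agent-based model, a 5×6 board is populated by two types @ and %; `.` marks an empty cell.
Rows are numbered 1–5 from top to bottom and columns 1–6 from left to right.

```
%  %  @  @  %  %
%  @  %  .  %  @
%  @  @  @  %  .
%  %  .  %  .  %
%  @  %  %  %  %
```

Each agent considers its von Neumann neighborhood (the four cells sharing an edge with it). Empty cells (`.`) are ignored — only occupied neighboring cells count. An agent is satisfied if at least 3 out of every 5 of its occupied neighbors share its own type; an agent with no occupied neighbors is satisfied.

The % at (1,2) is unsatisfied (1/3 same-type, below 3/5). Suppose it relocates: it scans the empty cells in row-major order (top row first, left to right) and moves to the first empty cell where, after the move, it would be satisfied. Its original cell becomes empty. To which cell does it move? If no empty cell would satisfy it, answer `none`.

(3,6)

Vacating (1,2). Empty cells in order:
  (2,4): 2/4 same-type → still unsatisfied.
  (3,6): 2/3 same-type → satisfied — stop here.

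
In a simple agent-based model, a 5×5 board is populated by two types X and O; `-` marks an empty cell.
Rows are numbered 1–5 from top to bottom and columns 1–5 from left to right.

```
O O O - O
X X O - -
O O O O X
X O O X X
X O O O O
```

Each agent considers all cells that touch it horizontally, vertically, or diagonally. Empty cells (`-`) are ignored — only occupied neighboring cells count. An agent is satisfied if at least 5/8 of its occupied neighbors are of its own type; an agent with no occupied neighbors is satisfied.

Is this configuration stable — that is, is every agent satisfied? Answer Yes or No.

Row 1: (1,1)O 1/3 unhappy · (1,2)O 3/5 unhappy · (1,3)O 2/3 ok · (1,5)O 0/0 ok
Row 2: (2,1)X 1/5 unhappy · (2,2)X 1/8 unhappy · (2,3)O 5/6 ok
Row 3: (3,1)O 2/5 unhappy · (3,2)O 5/8 ok · (3,3)O 5/7 ok · (3,4)O 3/6 unhappy · (3,5)X 2/3 ok
Row 4: (4,1)X 1/5 unhappy · (4,2)O 6/8 ok · (4,3)O 7/8 ok · (4,4)X 2/8 unhappy · (4,5)X 2/5 unhappy
Row 5: (5,1)X 1/3 unhappy · (5,2)O 3/5 unhappy · (5,3)O 4/5 ok · (5,4)O 3/5 unhappy · (5,5)O 1/3 unhappy
For instance (1,1) has only 1/3 same-type neighbors, below 5/8.

No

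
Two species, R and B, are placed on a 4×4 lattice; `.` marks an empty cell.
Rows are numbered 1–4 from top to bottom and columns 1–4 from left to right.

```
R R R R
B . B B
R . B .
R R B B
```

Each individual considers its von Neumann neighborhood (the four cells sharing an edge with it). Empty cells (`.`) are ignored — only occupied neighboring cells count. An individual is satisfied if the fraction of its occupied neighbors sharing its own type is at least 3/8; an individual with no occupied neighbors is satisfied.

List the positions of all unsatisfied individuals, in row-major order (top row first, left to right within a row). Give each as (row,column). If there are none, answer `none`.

(2,1)

Row 1: (1,1)R 1/2 ✓ · (1,2)R 2/2 ✓ · (1,3)R 2/3 ✓ · (1,4)R 1/2 ✓
Row 2: (2,1)B 0/2 ✗ · (2,3)B 2/3 ✓ · (2,4)B 1/2 ✓
Row 3: (3,1)R 1/2 ✓ · (3,3)B 2/2 ✓
Row 4: (4,1)R 2/2 ✓ · (4,2)R 1/2 ✓ · (4,3)B 2/3 ✓ · (4,4)B 1/1 ✓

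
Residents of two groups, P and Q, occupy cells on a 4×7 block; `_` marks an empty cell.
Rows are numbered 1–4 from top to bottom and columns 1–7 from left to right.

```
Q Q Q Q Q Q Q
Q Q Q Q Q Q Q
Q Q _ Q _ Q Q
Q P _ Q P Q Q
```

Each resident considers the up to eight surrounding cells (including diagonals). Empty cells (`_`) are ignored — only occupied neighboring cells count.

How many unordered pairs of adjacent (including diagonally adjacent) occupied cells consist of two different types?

7

Scan each occupied cell's neighbors to the right and below (and the two forward diagonals) so each pair is counted once.
From row 1: 0 unlike of 25 pairs (running 0/25).
From row 2: 0 unlike of 19 pairs (running 0/44).
From row 3: 4 unlike of 13 pairs (running 4/57).
From row 4: 3 unlike of 4 pairs (running 7/61).
Total adjacent occupied pairs: 61; unlike-type pairs: 7.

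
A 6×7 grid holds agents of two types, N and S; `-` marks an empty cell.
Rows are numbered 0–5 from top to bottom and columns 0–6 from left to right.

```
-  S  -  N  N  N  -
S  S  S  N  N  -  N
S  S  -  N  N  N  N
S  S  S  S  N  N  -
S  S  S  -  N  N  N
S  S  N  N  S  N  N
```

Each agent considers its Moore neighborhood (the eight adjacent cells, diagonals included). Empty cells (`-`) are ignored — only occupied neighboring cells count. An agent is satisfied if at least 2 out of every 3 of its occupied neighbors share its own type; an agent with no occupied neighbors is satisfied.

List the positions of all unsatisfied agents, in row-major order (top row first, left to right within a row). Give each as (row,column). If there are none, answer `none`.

Row 0: (0,1)S 3/3 ✓ · (0,3)N 3/4 ✓ · (0,4)N 4/4 ✓ · (0,5)N 3/3 ✓
Row 1: (1,0)S 4/4 ✓ · (1,1)S 5/5 ✓ · (1,2)S 3/6 ✗ · (1,3)N 5/6 ✓ · (1,4)N 7/7 ✓ · (1,6)N 3/3 ✓
Row 2: (2,0)S 5/5 ✓ · (2,1)S 7/7 ✓ · (2,3)N 4/7 ✗ · (2,4)N 6/7 ✓ · (2,5)N 6/6 ✓ · (2,6)N 3/3 ✓
Row 3: (3,0)S 5/5 ✓ · (3,1)S 7/7 ✓ · (3,2)S 5/6 ✓ · (3,3)S 2/6 ✗ · (3,4)N 6/7 ✓ · (3,5)N 7/7 ✓
Row 4: (4,0)S 5/5 ✓ · (4,1)S 7/8 ✓ · (4,2)S 5/7 ✓ · (4,4)N 5/7 ✓ · (4,5)N 6/7 ✓ · (4,6)N 4/4 ✓
Row 5: (5,0)S 3/3 ✓ · (5,1)S 4/5 ✓ · (5,2)N 1/4 ✗ · (5,3)N 2/4 ✗ · (5,4)S 0/4 ✗ · (5,5)N 4/5 ✓ · (5,6)N 3/3 ✓

(1,2), (2,3), (3,3), (5,2), (5,3), (5,4)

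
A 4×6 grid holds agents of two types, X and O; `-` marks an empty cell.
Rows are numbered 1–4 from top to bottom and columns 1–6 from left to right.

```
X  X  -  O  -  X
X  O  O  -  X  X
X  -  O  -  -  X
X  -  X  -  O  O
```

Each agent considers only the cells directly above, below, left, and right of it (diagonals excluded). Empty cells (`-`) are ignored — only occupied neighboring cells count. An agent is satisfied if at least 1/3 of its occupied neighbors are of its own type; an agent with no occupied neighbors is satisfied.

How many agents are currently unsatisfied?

1

Row 1: (1,1)X 2/2 ok · (1,2)X 1/2 ok · (1,4)O 0/0 ok · (1,6)X 1/1 ok
Row 2: (2,1)X 2/3 ok · (2,2)O 1/3 ok · (2,3)O 2/2 ok · (2,5)X 1/1 ok · (2,6)X 3/3 ok
Row 3: (3,1)X 2/2 ok · (3,3)O 1/2 ok · (3,6)X 1/2 ok
Row 4: (4,1)X 1/1 ok · (4,3)X 0/1 unhappy · (4,5)O 1/1 ok · (4,6)O 1/2 ok
Unsatisfied: (4,3) — 1 in total.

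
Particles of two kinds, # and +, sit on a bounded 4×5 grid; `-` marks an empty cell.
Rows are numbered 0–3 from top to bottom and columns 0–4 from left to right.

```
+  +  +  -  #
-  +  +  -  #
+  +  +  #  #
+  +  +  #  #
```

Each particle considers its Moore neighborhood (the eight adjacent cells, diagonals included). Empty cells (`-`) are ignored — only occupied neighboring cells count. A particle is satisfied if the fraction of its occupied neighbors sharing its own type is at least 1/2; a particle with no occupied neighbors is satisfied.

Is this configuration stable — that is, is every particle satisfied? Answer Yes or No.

Row 0: (0,0)+ 2/2 ✓ · (0,1)+ 4/4 ✓ · (0,2)+ 3/3 ✓ · (0,4)# 1/1 ✓
Row 1: (1,1)+ 7/7 ✓ · (1,2)+ 5/6 ✓ · (1,4)# 3/3 ✓
Row 2: (2,0)+ 4/4 ✓ · (2,1)+ 7/7 ✓ · (2,2)+ 5/7 ✓ · (2,3)# 4/7 ✓ · (2,4)# 4/4 ✓
Row 3: (3,0)+ 3/3 ✓ · (3,1)+ 5/5 ✓ · (3,2)+ 3/5 ✓ · (3,3)# 3/5 ✓ · (3,4)# 3/3 ✓
All meet the threshold, so the configuration is stable.

Yes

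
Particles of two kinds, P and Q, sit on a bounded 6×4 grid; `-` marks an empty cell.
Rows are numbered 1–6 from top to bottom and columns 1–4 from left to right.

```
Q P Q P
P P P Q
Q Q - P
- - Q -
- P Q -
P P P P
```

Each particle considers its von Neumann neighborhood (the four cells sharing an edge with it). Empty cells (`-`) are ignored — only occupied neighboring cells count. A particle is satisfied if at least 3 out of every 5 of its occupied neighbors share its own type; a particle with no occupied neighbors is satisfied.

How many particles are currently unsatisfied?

12

Row 1: (1,1)Q 0/2 not · (1,2)P 1/3 not · (1,3)Q 0/3 not · (1,4)P 0/2 not
Row 2: (2,1)P 1/3 not · (2,2)P 3/4 satisfied · (2,3)P 1/3 not · (2,4)Q 0/3 not
Row 3: (3,1)Q 1/2 not · (3,2)Q 1/2 not · (3,4)P 0/1 not
Row 4: (4,3)Q 1/1 satisfied
Row 5: (5,2)P 1/2 not · (5,3)Q 1/3 not
Row 6: (6,1)P 1/1 satisfied · (6,2)P 3/3 satisfied · (6,3)P 2/3 satisfied · (6,4)P 1/1 satisfied
Unsatisfied: (1,1), (1,2), (1,3), (1,4), (2,1), (2,3), (2,4), (3,1), (3,2), (3,4), (5,2), (5,3) — 12 in total.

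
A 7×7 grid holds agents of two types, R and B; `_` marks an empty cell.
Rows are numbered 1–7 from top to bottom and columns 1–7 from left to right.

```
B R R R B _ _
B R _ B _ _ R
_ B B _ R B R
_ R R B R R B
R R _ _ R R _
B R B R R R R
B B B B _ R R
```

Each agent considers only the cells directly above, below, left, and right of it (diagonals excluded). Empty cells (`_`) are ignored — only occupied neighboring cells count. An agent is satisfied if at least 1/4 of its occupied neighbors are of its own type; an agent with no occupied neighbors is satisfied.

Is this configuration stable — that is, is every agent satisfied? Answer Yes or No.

No

(1,1)B 1/2 satisfied
(1,2)R 2/3 satisfied
(1,3)R 2/2 satisfied
(1,4)R 1/3 satisfied
(1,5)B 0/1 not
(2,1)B 1/2 satisfied
(2,2)R 1/3 satisfied
(2,4)B 0/1 not
(2,7)R 1/1 satisfied
(3,2)B 1/3 satisfied
(3,3)B 1/2 satisfied
(3,5)R 1/2 satisfied
(3,6)B 0/3 not
(3,7)R 1/3 satisfied
(4,2)R 2/3 satisfied
(4,3)R 1/3 satisfied
(4,4)B 0/2 not
(4,5)R 3/4 satisfied
(4,6)R 2/4 satisfied
(4,7)B 0/2 not
(5,1)R 1/2 satisfied
(5,2)R 3/3 satisfied
(5,5)R 3/3 satisfied
(5,6)R 3/3 satisfied
(6,1)B 1/3 satisfied
(6,2)R 1/4 satisfied
(6,3)B 1/3 satisfied
(6,4)R 1/3 satisfied
(6,5)R 3/3 satisfied
(6,6)R 4/4 satisfied
(6,7)R 2/2 satisfied
(7,1)B 2/2 satisfied
(7,2)B 2/3 satisfied
(7,3)B 3/3 satisfied
(7,4)B 1/2 satisfied
(7,6)R 2/2 satisfied
(7,7)R 2/2 satisfied
For instance (1,5) has only 0/1 same-type neighbors, below 1/4.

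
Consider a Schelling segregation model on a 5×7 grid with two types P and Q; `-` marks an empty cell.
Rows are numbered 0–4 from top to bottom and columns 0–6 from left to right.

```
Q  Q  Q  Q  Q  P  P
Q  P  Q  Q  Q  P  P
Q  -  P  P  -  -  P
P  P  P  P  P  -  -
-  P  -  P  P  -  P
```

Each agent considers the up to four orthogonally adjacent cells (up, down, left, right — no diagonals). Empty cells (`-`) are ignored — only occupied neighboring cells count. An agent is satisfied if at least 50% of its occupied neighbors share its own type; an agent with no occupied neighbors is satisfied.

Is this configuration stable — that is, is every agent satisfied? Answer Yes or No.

No

Row 0: (0,0)Q 2/2 ok · (0,1)Q 2/3 ok · (0,2)Q 3/3 ok · (0,3)Q 3/3 ok · (0,4)Q 2/3 ok · (0,5)P 2/3 ok · (0,6)P 2/2 ok
Row 1: (1,0)Q 2/3 ok · (1,1)P 0/3 unhappy · (1,2)Q 2/4 ok · (1,3)Q 3/4 ok · (1,4)Q 2/3 ok · (1,5)P 2/3 ok · (1,6)P 3/3 ok
Row 2: (2,0)Q 1/2 ok · (2,2)P 2/3 ok · (2,3)P 2/3 ok · (2,6)P 1/1 ok
Row 3: (3,0)P 1/2 ok · (3,1)P 3/3 ok · (3,2)P 3/3 ok · (3,3)P 4/4 ok · (3,4)P 2/2 ok
Row 4: (4,1)P 1/1 ok · (4,3)P 2/2 ok · (4,4)P 2/2 ok · (4,6)P 0/0 ok
For instance (1,1) has only 0/3 same-type neighbors, below 1/2.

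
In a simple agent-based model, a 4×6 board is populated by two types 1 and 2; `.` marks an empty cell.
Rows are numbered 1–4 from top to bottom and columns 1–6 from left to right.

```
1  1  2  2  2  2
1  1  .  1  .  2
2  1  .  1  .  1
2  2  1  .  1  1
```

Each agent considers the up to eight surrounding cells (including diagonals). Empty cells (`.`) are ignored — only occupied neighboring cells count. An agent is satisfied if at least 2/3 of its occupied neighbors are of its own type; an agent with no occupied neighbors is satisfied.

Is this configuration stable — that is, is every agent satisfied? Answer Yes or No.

No

(1,1)1 3/3 ✓
(1,2)1 3/4 ✓
(1,3)2 1/4 ✗
(1,4)2 2/3 ✓
(1,5)2 3/4 ✓
(1,6)2 2/2 ✓
(2,1)1 4/5 ✓
(2,2)1 4/6 ✓
(2,4)1 1/4 ✗
(2,6)2 2/3 ✓
(3,1)2 2/5 ✗
(3,2)1 3/6 ✗
(3,4)1 3/3 ✓
(3,6)1 2/3 ✓
(4,1)2 2/3 ✓
(4,2)2 2/4 ✗
(4,3)1 2/3 ✓
(4,5)1 3/3 ✓
(4,6)1 2/2 ✓
For instance (1,3) has only 1/4 same-type neighbors, below 2/3.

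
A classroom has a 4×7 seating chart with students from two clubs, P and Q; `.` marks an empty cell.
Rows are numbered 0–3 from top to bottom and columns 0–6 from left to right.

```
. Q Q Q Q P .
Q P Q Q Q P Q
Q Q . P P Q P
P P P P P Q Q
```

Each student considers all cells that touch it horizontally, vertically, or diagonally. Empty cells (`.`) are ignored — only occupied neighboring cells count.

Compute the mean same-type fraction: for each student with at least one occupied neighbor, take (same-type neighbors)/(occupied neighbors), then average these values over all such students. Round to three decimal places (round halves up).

Row 0: (0,1)Q 3/4 · (0,2)Q 4/5 · (0,3)Q 5/5 · (0,4)Q 3/5 · (0,5)P 1/4
Row 1: (1,0)Q 3/4 · (1,1)P 0/6 · (1,2)Q 5/7 · (1,3)Q 5/7 · (1,4)Q 4/8 · (1,5)P 3/7 · (1,6)Q 1/4
Row 2: (2,0)Q 2/5 · (2,1)Q 3/7 · (2,3)P 4/7 · (2,4)P 4/8 · (2,5)Q 4/8 · (2,6)P 1/5
Row 3: (3,0)P 1/3 · (3,1)P 2/4 · (3,2)P 3/4 · (3,3)P 4/4 · (3,4)P 3/5 · (3,5)Q 2/5 · (3,6)Q 2/3
Sum over 25 students: 3/4 + 4/5 + 5/5 + 3/5 + 1/4 + 3/4 + 0/6 + 5/7 + 5/7 + 4/8 + 3/7 + 1/4 + 2/5 + 3/7 + 4/7 + 4/8 + 4/8 + 1/5 + 1/3 + 2/4 + 3/4 + 4/4 + 3/5 + 2/5 + 2/3 = 381/28; mean = 381/28 ÷ 25 = 381/700 = 0.544285… → 0.544.

0.544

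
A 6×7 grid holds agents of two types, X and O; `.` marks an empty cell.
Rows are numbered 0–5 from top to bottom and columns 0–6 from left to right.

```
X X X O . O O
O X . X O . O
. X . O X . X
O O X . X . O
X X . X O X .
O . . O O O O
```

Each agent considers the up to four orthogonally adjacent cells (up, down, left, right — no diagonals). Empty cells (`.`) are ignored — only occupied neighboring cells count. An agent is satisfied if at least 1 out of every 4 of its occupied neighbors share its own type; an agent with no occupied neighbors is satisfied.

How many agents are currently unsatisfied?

11

(0,0)X 1/2 ok
(0,1)X 3/3 ok
(0,2)X 1/2 ok
(0,3)O 0/2 unhappy
(0,5)O 1/1 ok
(0,6)O 2/2 ok
(1,0)O 0/2 unhappy
(1,1)X 2/3 ok
(1,3)X 0/3 unhappy
(1,4)O 0/2 unhappy
(1,6)O 1/2 ok
(2,1)X 1/2 ok
(2,3)O 0/2 unhappy
(2,4)X 1/3 ok
(2,6)X 0/2 unhappy
(3,0)O 1/2 ok
(3,1)O 1/4 ok
(3,2)X 0/1 unhappy
(3,4)X 1/2 ok
(3,6)O 0/1 unhappy
(4,0)X 1/3 ok
(4,1)X 1/2 ok
(4,3)X 0/2 unhappy
(4,4)O 1/4 ok
(4,5)X 0/2 unhappy
(5,0)O 0/1 unhappy
(5,3)O 1/2 ok
(5,4)O 3/3 ok
(5,5)O 2/3 ok
(5,6)O 1/1 ok
Unsatisfied: (0,3), (1,0), (1,3), (1,4), (2,3), (2,6), (3,2), (3,6), (4,3), (4,5), (5,0) — 11 in total.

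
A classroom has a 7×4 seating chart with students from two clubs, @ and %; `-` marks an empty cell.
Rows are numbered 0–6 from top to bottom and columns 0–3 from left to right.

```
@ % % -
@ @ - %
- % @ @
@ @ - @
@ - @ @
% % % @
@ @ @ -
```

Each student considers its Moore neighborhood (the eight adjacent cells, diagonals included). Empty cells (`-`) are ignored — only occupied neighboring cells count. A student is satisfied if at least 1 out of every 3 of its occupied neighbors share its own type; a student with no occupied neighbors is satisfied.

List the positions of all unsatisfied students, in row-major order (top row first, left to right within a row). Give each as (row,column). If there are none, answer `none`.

Row 0: (0,0)@ 2/3 ✓ · (0,1)% 1/4 ✗ · (0,2)% 2/3 ✓
Row 1: (1,0)@ 2/4 ✓ · (1,1)@ 3/6 ✓ · (1,3)% 1/3 ✓
Row 2: (2,1)% 0/5 ✗ · (2,2)@ 4/6 ✓ · (2,3)@ 2/3 ✓
Row 3: (3,0)@ 2/3 ✓ · (3,1)@ 4/5 ✓ · (3,3)@ 4/4 ✓
Row 4: (4,0)@ 2/4 ✓ · (4,2)@ 4/6 ✓ · (4,3)@ 3/4 ✓
Row 5: (5,0)% 1/4 ✗ · (5,1)% 2/7 ✗ · (5,2)% 1/6 ✗ · (5,3)@ 3/4 ✓
Row 6: (6,0)@ 1/3 ✓ · (6,1)@ 2/5 ✓ · (6,2)@ 2/4 ✓

(0,1), (2,1), (5,0), (5,1), (5,2)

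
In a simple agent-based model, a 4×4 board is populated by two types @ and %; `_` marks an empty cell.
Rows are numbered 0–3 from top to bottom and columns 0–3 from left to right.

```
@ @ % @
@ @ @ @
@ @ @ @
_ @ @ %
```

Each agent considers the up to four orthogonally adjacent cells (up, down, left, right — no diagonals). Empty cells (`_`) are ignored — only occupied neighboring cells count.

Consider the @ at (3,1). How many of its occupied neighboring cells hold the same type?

Occupied neighbors of (3,1): (2,1)=@, (3,2)=@.
Same type (@): 2 of 2.

2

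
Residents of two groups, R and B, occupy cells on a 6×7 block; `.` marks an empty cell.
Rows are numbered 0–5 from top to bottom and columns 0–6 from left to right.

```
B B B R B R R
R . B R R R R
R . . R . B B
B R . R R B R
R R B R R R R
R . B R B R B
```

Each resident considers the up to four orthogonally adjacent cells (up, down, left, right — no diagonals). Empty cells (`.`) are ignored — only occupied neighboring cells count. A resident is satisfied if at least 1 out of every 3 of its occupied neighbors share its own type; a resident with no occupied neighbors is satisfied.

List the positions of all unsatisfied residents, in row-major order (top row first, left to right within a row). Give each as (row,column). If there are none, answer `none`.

(0,0)B 1/2 ok
(0,1)B 2/2 ok
(0,2)B 2/3 ok
(0,3)R 1/3 ok
(0,4)B 0/3 unhappy
(0,5)R 2/3 ok
(0,6)R 2/2 ok
(1,0)R 1/2 ok
(1,2)B 1/2 ok
(1,3)R 3/4 ok
(1,4)R 2/3 ok
(1,5)R 3/4 ok
(1,6)R 2/3 ok
(2,0)R 1/2 ok
(2,3)R 2/2 ok
(2,5)B 2/3 ok
(2,6)B 1/3 ok
(3,0)B 0/3 unhappy
(3,1)R 1/2 ok
(3,3)R 3/3 ok
(3,4)R 2/3 ok
(3,5)B 1/4 unhappy
(3,6)R 1/3 ok
(4,0)R 2/3 ok
(4,1)R 2/3 ok
(4,2)B 1/3 ok
(4,3)R 3/4 ok
(4,4)R 3/4 ok
(4,5)R 3/4 ok
(4,6)R 2/3 ok
(5,0)R 1/1 ok
(5,2)B 1/2 ok
(5,3)R 1/3 ok
(5,4)B 0/3 unhappy
(5,5)R 1/3 ok
(5,6)B 0/2 unhappy

(0,4), (3,0), (3,5), (5,4), (5,6)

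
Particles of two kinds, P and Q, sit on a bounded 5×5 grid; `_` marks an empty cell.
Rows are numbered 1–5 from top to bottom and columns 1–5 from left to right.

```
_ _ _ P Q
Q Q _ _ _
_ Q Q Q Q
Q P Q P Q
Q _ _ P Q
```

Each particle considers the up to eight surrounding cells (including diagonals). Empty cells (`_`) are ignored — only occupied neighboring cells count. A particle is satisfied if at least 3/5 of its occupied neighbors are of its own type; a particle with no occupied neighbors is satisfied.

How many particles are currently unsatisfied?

8

Row 1: (1,4)P 0/1 not · (1,5)Q 0/1 not
Row 2: (2,1)Q 2/2 satisfied · (2,2)Q 3/3 satisfied
Row 3: (3,2)Q 5/6 satisfied · (3,3)Q 4/6 satisfied · (3,4)Q 4/5 satisfied · (3,5)Q 2/3 satisfied
Row 4: (4,1)Q 2/3 satisfied · (4,2)P 0/5 not · (4,3)Q 3/6 not · (4,4)P 1/7 not · (4,5)Q 3/5 satisfied
Row 5: (5,1)Q 1/2 not · (5,4)P 1/4 not · (5,5)Q 1/3 not
Unsatisfied: (1,4), (1,5), (4,2), (4,3), (4,4), (5,1), (5,4), (5,5) — 8 in total.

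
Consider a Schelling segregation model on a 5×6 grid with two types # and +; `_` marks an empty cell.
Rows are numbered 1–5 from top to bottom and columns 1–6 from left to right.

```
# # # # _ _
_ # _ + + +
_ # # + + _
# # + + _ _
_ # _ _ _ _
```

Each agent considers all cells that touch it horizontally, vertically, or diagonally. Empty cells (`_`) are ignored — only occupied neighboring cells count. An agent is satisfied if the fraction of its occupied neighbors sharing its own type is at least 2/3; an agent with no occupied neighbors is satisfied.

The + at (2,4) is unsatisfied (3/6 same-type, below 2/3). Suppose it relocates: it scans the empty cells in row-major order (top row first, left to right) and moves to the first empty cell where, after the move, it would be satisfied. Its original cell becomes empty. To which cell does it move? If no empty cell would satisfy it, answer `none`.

Vacating (2,4). Empty cells in order:
  (1,5): 2/3 same-type → satisfied — stop here.

(1,5)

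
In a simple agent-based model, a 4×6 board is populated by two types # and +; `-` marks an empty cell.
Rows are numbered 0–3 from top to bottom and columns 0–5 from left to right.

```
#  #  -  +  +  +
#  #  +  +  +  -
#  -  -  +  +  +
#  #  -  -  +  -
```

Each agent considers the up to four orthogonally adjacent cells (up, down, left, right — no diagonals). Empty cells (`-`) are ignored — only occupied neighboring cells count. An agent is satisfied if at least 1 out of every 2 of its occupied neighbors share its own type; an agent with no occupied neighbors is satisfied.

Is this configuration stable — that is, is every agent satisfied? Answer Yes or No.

Row 0: (0,0)# 2/2 ok · (0,1)# 2/2 ok · (0,3)+ 2/2 ok · (0,4)+ 3/3 ok · (0,5)+ 1/1 ok
Row 1: (1,0)# 3/3 ok · (1,1)# 2/3 ok · (1,2)+ 1/2 ok · (1,3)+ 4/4 ok · (1,4)+ 3/3 ok
Row 2: (2,0)# 2/2 ok · (2,3)+ 2/2 ok · (2,4)+ 4/4 ok · (2,5)+ 1/1 ok
Row 3: (3,0)# 2/2 ok · (3,1)# 1/1 ok · (3,4)+ 1/1 ok
All meet the threshold, so the configuration is stable.

Yes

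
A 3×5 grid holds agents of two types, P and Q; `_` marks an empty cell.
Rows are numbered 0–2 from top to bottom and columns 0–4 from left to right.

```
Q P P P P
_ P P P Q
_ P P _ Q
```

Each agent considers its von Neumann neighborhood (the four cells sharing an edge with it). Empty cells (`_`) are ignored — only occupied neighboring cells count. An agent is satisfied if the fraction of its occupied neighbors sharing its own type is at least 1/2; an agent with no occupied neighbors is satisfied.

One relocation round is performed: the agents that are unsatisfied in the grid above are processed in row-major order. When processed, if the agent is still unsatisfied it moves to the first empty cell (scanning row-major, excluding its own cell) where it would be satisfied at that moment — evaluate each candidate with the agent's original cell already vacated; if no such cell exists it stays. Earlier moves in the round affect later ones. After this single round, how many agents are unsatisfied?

0

Initially unsatisfied (in order): (0,0), (1,4).
  (0,0): no empty cell satisfies it; stays.
  (1,4) → (1,0).
Resulting grid:
Q P P P P
Q P P P _
_ P P _ Q
All satisfied now.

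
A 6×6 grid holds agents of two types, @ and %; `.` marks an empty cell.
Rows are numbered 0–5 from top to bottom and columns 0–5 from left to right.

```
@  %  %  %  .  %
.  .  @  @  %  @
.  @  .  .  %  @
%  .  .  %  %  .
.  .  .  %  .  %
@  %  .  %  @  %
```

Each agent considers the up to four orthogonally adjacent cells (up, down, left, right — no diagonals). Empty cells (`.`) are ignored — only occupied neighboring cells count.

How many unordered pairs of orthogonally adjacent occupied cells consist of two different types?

Scan each occupied cell's neighbors to the right and below so each pair is counted once.
Row 0: @(0,0)–%(0,1)≠ %(0,1)–%(0,2)= %(0,2)–%(0,3)= %(0,2)–@(1,2)≠ %(0,3)–@(1,3)≠ %(0,5)–@(1,5)≠  → 4/6 unlike.
Row 1: @(1,2)–@(1,3)= @(1,3)–%(1,4)≠ %(1,4)–@(1,5)≠ %(1,4)–%(2,4)= @(1,5)–@(2,5)=  → 2/5 unlike.
Row 2: %(2,4)–@(2,5)≠ %(2,4)–%(3,4)=  → 1/2 unlike.
Row 3: %(3,3)–%(3,4)= %(3,3)–%(4,3)=  → 0/2 unlike.
Row 4: %(4,3)–%(5,3)= %(4,5)–%(5,5)=  → 0/2 unlike.
Row 5: @(5,0)–%(5,1)≠ %(5,3)–@(5,4)≠ @(5,4)–%(5,5)≠  → 3/3 unlike.
Total adjacent occupied pairs: 20; unlike-type pairs: 10.

10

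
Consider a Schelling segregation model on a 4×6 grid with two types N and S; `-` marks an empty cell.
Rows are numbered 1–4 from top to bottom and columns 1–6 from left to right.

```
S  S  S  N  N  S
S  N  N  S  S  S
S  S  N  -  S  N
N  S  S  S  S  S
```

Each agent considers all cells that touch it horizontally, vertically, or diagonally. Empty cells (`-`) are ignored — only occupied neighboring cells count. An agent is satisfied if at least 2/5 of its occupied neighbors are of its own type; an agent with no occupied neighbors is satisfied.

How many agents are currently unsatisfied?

5

(1,1)S 2/3 ok
(1,2)S 3/5 ok
(1,3)S 2/5 ok
(1,4)N 2/5 ok
(1,5)N 1/5 unhappy
(1,6)S 2/3 ok
(2,1)S 4/5 ok
(2,2)N 2/8 unhappy
(2,3)N 3/7 ok
(2,4)S 3/7 ok
(2,5)S 4/7 ok
(2,6)S 3/5 ok
(3,1)S 3/5 ok
(3,2)S 4/8 ok
(3,3)N 2/7 unhappy
(3,5)S 6/7 ok
(3,6)N 0/5 unhappy
(4,1)N 0/3 unhappy
(4,2)S 3/5 ok
(4,3)S 3/4 ok
(4,4)S 3/4 ok
(4,5)S 3/4 ok
(4,6)S 2/3 ok
Unsatisfied: (1,5), (2,2), (3,3), (3,6), (4,1) — 5 in total.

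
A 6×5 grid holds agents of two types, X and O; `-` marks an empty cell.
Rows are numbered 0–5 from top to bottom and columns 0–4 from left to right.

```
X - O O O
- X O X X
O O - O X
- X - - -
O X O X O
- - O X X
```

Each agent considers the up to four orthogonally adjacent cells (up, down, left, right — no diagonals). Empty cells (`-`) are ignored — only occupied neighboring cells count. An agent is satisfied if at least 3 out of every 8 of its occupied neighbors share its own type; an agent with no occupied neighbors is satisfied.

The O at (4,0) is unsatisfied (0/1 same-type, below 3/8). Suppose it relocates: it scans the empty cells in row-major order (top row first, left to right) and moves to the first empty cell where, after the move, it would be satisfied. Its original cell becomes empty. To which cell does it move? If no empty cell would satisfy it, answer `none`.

Vacating (4,0). Empty cells in order:
  (0,1): 1/3 same-type → still unsatisfied.
  (1,0): 1/3 same-type → still unsatisfied.
  (2,2): 3/3 same-type → satisfied — stop here.

(2,2)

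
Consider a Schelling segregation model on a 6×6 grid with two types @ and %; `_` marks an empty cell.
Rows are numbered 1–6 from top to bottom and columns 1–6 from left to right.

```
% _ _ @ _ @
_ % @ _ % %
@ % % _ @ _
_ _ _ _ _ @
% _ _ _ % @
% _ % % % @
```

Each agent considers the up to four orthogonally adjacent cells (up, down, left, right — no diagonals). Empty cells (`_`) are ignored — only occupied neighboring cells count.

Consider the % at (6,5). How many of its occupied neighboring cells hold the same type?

2

Occupied neighbors of (6,5): (5,5)=%, (6,4)=%, (6,6)=@.
Same type (%): 2 of 3.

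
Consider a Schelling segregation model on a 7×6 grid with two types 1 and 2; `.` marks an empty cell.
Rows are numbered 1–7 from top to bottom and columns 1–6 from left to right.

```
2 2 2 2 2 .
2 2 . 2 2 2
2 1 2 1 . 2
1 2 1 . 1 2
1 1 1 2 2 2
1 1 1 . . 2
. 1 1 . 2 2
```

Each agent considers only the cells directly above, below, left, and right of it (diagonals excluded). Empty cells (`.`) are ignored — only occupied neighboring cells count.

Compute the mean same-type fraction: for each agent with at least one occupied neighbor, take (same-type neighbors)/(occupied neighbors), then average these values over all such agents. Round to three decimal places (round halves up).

0.725

(1,1)2 2/2
(1,2)2 3/3
(1,3)2 2/2
(1,4)2 3/3
(1,5)2 2/2
(2,1)2 3/3
(2,2)2 2/3
(2,4)2 2/3
(2,5)2 3/3
(2,6)2 2/2
(3,1)2 1/3
(3,2)1 0/4
(3,3)2 0/3
(3,4)1 0/2
(3,6)2 2/2
(4,1)1 1/3
(4,2)2 0/4
(4,3)1 1/3
(4,5)1 0/2
(4,6)2 2/3
(5,1)1 3/3
(5,2)1 3/4
(5,3)1 3/4
(5,4)2 1/2
(5,5)2 2/3
(5,6)2 3/3
(6,1)1 2/2
(6,2)1 4/4
(6,3)1 3/3
(6,6)2 2/2
(7,2)1 2/2
(7,3)1 2/2
(7,5)2 1/1
(7,6)2 2/2
Sum over 34 agents: 2/2 + 3/3 + 2/2 + 3/3 + 2/2 + 3/3 + 2/3 + 2/3 + 3/3 + 2/2 + 1/3 + 0/4 + 0/3 + 0/2 + 2/2 + 1/3 + 0/4 + 1/3 + 0/2 + 2/3 + 3/3 + 3/4 + 3/4 + 1/2 + 2/3 + 3/3 + 2/2 + 4/4 + 3/3 + 2/2 + 2/2 + 2/2 + 1/1 + 2/2 = 74/3; mean = 74/3 ÷ 34 = 37/51 = 0.725490… → 0.725.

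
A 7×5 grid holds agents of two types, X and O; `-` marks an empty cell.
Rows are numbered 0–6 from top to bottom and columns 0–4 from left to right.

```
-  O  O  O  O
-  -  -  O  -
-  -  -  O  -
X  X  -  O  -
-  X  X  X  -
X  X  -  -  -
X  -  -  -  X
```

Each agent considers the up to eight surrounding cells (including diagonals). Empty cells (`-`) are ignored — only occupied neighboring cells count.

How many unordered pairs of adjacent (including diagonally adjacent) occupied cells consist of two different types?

Scan each occupied cell's neighbors to the right and below (and the two forward diagonals) so each pair is counted once.
Row 0: O(0,1)–O(0,2)= O(0,2)–O(0,3)= O(0,2)–O(1,3)= O(0,3)–O(0,4)= O(0,3)–O(1,3)= O(0,4)–O(1,3)=  → 0/6 unlike.
Row 1: O(1,3)–O(2,3)=  → 0/1 unlike.
Row 2: O(2,3)–O(3,3)=  → 0/1 unlike.
Row 3: X(3,0)–X(3,1)= X(3,0)–X(4,1)= X(3,1)–X(4,1)= X(3,1)–X(4,2)= O(3,3)–X(4,3)≠ O(3,3)–X(4,2)≠  → 2/6 unlike.
Row 4: X(4,1)–X(4,2)= X(4,1)–X(5,1)= X(4,1)–X(5,0)= X(4,2)–X(4,3)= X(4,2)–X(5,1)=  → 0/5 unlike.
Row 5: X(5,0)–X(5,1)= X(5,0)–X(6,0)= X(5,1)–X(6,0)=  → 0/3 unlike.
Total adjacent occupied pairs: 22; unlike-type pairs: 2.

2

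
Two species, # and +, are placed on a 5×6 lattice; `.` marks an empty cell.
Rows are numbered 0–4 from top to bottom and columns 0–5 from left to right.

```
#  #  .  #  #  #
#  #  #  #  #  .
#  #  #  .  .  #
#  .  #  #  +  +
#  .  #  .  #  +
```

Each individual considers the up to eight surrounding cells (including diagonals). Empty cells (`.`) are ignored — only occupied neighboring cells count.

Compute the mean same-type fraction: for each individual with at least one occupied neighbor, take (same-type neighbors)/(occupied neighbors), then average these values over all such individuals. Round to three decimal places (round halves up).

0.867

Row 0: (0,0)# 3/3 · (0,1)# 4/4 · (0,3)# 4/4 · (0,4)# 4/4 · (0,5)# 2/2
Row 1: (1,0)# 5/5 · (1,1)# 7/7 · (1,2)# 6/6 · (1,3)# 5/5 · (1,4)# 5/5
Row 2: (2,0)# 4/4 · (2,1)# 7/7 · (2,2)# 6/6 · (2,5)# 1/3
Row 3: (3,0)# 3/3 · (3,2)# 4/4 · (3,3)# 4/5 · (3,4)+ 2/5 · (3,5)+ 2/4
Row 4: (4,0)# 1/1 · (4,2)# 2/2 · (4,4)# 1/4 · (4,5)+ 2/3
Sum over 23 individuals: 3/3 + 4/4 + 4/4 + 4/4 + 2/2 + 5/5 + 7/7 + 6/6 + 5/5 + 5/5 + 4/4 + 7/7 + 6/6 + 1/3 + 3/3 + 4/4 + 4/5 + 2/5 + 2/4 + 1/1 + 2/2 + 1/4 + 2/3 = 399/20; mean = 399/20 ÷ 23 = 399/460 = 0.867391… → 0.867.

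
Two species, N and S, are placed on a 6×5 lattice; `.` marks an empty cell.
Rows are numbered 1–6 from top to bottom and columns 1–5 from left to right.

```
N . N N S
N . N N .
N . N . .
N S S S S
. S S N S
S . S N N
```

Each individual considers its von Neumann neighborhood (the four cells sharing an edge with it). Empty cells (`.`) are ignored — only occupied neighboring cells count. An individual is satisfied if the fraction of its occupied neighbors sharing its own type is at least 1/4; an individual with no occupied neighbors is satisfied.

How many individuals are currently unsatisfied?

(1,1)N 1/1 ✓
(1,3)N 2/2 ✓
(1,4)N 2/3 ✓
(1,5)S 0/1 ✗
(2,1)N 2/2 ✓
(2,3)N 3/3 ✓
(2,4)N 2/2 ✓
(3,1)N 2/2 ✓
(3,3)N 1/2 ✓
(4,1)N 1/2 ✓
(4,2)S 2/3 ✓
(4,3)S 3/4 ✓
(4,4)S 2/3 ✓
(4,5)S 2/2 ✓
(5,2)S 2/2 ✓
(5,3)S 3/4 ✓
(5,4)N 1/4 ✓
(5,5)S 1/3 ✓
(6,1)S 0/0 ✓
(6,3)S 1/2 ✓
(6,4)N 2/3 ✓
(6,5)N 1/2 ✓
Unsatisfied: (1,5) — 1 in total.

1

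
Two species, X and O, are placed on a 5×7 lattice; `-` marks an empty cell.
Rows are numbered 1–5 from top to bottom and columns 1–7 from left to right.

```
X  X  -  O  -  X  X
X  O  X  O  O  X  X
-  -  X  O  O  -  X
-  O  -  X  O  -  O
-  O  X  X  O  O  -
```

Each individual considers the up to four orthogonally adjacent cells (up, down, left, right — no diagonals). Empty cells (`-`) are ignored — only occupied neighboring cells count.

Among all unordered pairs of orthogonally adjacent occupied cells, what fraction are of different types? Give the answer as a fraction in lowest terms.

Scan each occupied cell's neighbors to the right and below so each pair is counted once.
From row 1: 1 unlike of 7 pairs (running 1/7).
From row 2: 4 unlike of 10 pairs (running 5/17).
From row 3: 3 unlike of 5 pairs (running 8/22).
From row 4: 1 unlike of 4 pairs (running 9/26).
From row 5: 2 unlike of 4 pairs (running 11/30).
Total adjacent occupied pairs: 30; unlike-type pairs: 11.
11/30 is already in lowest terms.

11/30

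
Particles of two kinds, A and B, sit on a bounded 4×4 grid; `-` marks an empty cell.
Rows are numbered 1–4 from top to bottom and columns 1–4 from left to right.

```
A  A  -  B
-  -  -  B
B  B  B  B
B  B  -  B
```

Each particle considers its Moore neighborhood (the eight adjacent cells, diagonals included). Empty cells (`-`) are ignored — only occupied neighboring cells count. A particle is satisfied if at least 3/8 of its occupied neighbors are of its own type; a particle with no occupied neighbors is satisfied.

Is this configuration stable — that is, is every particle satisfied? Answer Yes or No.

Row 1: (1,1)A 1/1 ✓ · (1,2)A 1/1 ✓ · (1,4)B 1/1 ✓
Row 2: (2,4)B 3/3 ✓
Row 3: (3,1)B 3/3 ✓ · (3,2)B 4/4 ✓ · (3,3)B 5/5 ✓ · (3,4)B 3/3 ✓
Row 4: (4,1)B 3/3 ✓ · (4,2)B 4/4 ✓ · (4,4)B 2/2 ✓
All meet the threshold, so the configuration is stable.

Yes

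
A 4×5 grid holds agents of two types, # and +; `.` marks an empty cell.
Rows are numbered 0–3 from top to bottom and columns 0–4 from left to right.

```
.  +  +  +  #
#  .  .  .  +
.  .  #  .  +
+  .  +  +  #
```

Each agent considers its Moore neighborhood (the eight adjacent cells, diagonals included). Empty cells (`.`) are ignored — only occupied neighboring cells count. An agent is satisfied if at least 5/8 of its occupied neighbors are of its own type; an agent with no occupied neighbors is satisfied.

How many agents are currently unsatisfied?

7

(0,1)+ 1/2 not
(0,2)+ 2/2 satisfied
(0,3)+ 2/3 satisfied
(0,4)# 0/2 not
(1,0)# 0/1 not
(1,4)+ 2/3 satisfied
(2,2)# 0/2 not
(2,4)+ 2/3 satisfied
(3,0)+ 0/0 satisfied
(3,2)+ 1/2 not
(3,3)+ 2/4 not
(3,4)# 0/2 not
Unsatisfied: (0,1), (0,4), (1,0), (2,2), (3,2), (3,3), (3,4) — 7 in total.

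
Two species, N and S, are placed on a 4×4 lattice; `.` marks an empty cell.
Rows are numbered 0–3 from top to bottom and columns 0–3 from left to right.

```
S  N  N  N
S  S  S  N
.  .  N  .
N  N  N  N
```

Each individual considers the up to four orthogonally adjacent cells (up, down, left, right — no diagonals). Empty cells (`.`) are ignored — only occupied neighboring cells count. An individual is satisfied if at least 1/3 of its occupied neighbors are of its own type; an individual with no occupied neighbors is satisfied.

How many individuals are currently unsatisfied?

Row 0: (0,0)S 1/2 satisfied · (0,1)N 1/3 satisfied · (0,2)N 2/3 satisfied · (0,3)N 2/2 satisfied
Row 1: (1,0)S 2/2 satisfied · (1,1)S 2/3 satisfied · (1,2)S 1/4 not · (1,3)N 1/2 satisfied
Row 2: (2,2)N 1/2 satisfied
Row 3: (3,0)N 1/1 satisfied · (3,1)N 2/2 satisfied · (3,2)N 3/3 satisfied · (3,3)N 1/1 satisfied
Unsatisfied: (1,2) — 1 in total.

1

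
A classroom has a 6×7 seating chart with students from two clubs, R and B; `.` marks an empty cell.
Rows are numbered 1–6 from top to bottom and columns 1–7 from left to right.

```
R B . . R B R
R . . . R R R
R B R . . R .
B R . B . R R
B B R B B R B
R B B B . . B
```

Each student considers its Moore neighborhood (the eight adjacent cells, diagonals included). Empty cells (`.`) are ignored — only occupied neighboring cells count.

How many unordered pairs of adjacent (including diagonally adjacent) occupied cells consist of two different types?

Scan each occupied cell's neighbors to the right and below (and the two forward diagonals) so each pair is counted once.
From row 1: 7 unlike of 12 pairs (running 7/12).
From row 2: 1 unlike of 7 pairs (running 8/19).
From row 3: 5 unlike of 10 pairs (running 13/29).
From row 4: 7 unlike of 15 pairs (running 20/44).
From row 5: 10 unlike of 19 pairs (running 30/63).
From row 6: 1 unlike of 3 pairs (running 31/66).
Total adjacent occupied pairs: 66; unlike-type pairs: 31.

31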